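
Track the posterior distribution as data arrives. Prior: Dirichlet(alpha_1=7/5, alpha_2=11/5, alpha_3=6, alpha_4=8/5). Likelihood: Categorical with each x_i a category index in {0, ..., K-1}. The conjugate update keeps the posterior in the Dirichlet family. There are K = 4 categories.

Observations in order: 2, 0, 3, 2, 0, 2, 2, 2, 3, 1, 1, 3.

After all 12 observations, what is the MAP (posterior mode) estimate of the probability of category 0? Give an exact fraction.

obs 1: x=2 → posterior Dirichlet(7/5, 11/5, 7, 8/5)
obs 2: x=0 → posterior Dirichlet(12/5, 11/5, 7, 8/5)
obs 3: x=3 → posterior Dirichlet(12/5, 11/5, 7, 13/5)
obs 4: x=2 → posterior Dirichlet(12/5, 11/5, 8, 13/5)
obs 5: x=0 → posterior Dirichlet(17/5, 11/5, 8, 13/5)
obs 6: x=2 → posterior Dirichlet(17/5, 11/5, 9, 13/5)
obs 7: x=2 → posterior Dirichlet(17/5, 11/5, 10, 13/5)
obs 8: x=2 → posterior Dirichlet(17/5, 11/5, 11, 13/5)
obs 9: x=3 → posterior Dirichlet(17/5, 11/5, 11, 18/5)
obs 10: x=1 → posterior Dirichlet(17/5, 16/5, 11, 18/5)
obs 11: x=1 → posterior Dirichlet(17/5, 21/5, 11, 18/5)
obs 12: x=3 → posterior Dirichlet(17/5, 21/5, 11, 23/5)

1/8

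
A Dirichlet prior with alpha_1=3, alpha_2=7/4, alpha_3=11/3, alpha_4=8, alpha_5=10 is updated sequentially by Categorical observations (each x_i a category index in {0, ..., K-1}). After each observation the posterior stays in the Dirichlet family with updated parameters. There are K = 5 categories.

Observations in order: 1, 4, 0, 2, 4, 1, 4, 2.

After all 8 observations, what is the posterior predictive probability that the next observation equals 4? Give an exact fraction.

156/413

obs 1: x=1 → posterior Dirichlet(3, 11/4, 11/3, 8, 10)
obs 2: x=4 → posterior Dirichlet(3, 11/4, 11/3, 8, 11)
obs 3: x=0 → posterior Dirichlet(4, 11/4, 11/3, 8, 11)
obs 4: x=2 → posterior Dirichlet(4, 11/4, 14/3, 8, 11)
obs 5: x=4 → posterior Dirichlet(4, 11/4, 14/3, 8, 12)
obs 6: x=1 → posterior Dirichlet(4, 15/4, 14/3, 8, 12)
obs 7: x=4 → posterior Dirichlet(4, 15/4, 14/3, 8, 13)
obs 8: x=2 → posterior Dirichlet(4, 15/4, 17/3, 8, 13)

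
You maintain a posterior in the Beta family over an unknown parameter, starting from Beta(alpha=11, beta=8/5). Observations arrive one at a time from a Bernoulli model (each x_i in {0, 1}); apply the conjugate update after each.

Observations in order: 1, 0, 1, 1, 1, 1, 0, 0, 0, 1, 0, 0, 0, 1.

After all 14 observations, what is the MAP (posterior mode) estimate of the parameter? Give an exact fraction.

85/123

obs 1: x=1 → posterior Beta(12, 8/5)
obs 2: x=0 → posterior Beta(12, 13/5)
obs 3: x=1 → posterior Beta(13, 13/5)
obs 4: x=1 → posterior Beta(14, 13/5)
obs 5: x=1 → posterior Beta(15, 13/5)
obs 6: x=1 → posterior Beta(16, 13/5)
obs 7: x=0 → posterior Beta(16, 18/5)
obs 8: x=0 → posterior Beta(16, 23/5)
obs 9: x=0 → posterior Beta(16, 28/5)
obs 10: x=1 → posterior Beta(17, 28/5)
obs 11: x=0 → posterior Beta(17, 33/5)
obs 12: x=0 → posterior Beta(17, 38/5)
obs 13: x=0 → posterior Beta(17, 43/5)
obs 14: x=1 → posterior Beta(18, 43/5)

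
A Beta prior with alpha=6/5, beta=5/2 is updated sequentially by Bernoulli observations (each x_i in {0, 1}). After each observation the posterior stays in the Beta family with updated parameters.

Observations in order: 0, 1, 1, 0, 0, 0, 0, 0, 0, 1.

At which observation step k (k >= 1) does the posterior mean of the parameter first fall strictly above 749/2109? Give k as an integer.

obs 1: x=0 → posterior Beta(6/5, 7/2)
obs 2: x=1 → posterior Beta(11/5, 7/2)
obs 3: x=1 → posterior Beta(16/5, 7/2)
obs 4: x=0 → posterior Beta(16/5, 9/2)
obs 5: x=0 → posterior Beta(16/5, 11/2)
obs 6: x=0 → posterior Beta(16/5, 13/2)
obs 7: x=0 → posterior Beta(16/5, 15/2)
obs 8: x=0 → posterior Beta(16/5, 17/2)
obs 9: x=0 → posterior Beta(16/5, 19/2)
obs 10: x=1 → posterior Beta(21/5, 19/2)

k = 2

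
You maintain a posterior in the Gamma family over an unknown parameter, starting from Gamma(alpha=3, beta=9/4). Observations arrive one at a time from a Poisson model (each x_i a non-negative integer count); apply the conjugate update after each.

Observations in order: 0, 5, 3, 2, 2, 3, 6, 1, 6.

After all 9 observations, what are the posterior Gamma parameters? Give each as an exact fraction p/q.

alpha=31, beta=45/4

obs 1: x=0 → posterior Gamma(3, 13/4)
obs 2: x=5 → posterior Gamma(8, 17/4)
obs 3: x=3 → posterior Gamma(11, 21/4)
obs 4: x=2 → posterior Gamma(13, 25/4)
obs 5: x=2 → posterior Gamma(15, 29/4)
obs 6: x=3 → posterior Gamma(18, 33/4)
obs 7: x=6 → posterior Gamma(24, 37/4)
obs 8: x=1 → posterior Gamma(25, 41/4)
obs 9: x=6 → posterior Gamma(31, 45/4)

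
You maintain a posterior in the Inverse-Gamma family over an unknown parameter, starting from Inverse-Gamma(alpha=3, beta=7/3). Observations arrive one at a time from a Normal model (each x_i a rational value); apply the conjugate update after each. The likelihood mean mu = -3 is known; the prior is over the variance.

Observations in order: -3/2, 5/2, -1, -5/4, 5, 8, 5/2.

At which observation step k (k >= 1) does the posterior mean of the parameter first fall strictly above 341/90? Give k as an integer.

k = 2

obs 1: x=-3/2 → posterior Inverse-Gamma(7/2, 83/24)
obs 2: x=5/2 → posterior Inverse-Gamma(4, 223/12)
obs 3: x=-1 → posterior Inverse-Gamma(9/2, 247/12)
obs 4: x=-5/4 → posterior Inverse-Gamma(5, 2123/96)
obs 5: x=5 → posterior Inverse-Gamma(11/2, 5195/96)
obs 6: x=8 → posterior Inverse-Gamma(6, 11003/96)
obs 7: x=5/2 → posterior Inverse-Gamma(13/2, 12455/96)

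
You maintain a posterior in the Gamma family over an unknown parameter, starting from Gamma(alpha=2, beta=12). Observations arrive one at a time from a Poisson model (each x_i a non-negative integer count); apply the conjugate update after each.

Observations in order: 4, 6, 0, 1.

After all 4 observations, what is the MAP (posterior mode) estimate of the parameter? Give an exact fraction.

obs 1: x=4 → posterior Gamma(6, 13)
obs 2: x=6 → posterior Gamma(12, 14)
obs 3: x=0 → posterior Gamma(12, 15)
obs 4: x=1 → posterior Gamma(13, 16)

3/4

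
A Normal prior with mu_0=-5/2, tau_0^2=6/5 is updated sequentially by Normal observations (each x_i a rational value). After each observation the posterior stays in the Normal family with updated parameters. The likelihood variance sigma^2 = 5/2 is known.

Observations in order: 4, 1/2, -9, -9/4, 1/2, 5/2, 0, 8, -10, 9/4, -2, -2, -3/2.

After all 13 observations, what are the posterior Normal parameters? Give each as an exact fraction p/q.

mu_0=-341/362, tau_0^2=30/181

obs 1: x=4 → posterior Normal(-29/74, 30/37)
obs 2: x=1/2 → posterior Normal(-17/98, 30/49)
obs 3: x=-9 → posterior Normal(-233/122, 30/61)
obs 4: x=-9/4 → posterior Normal(-287/146, 30/73)
obs 5: x=1/2 → posterior Normal(-55/34, 6/17)
obs 6: x=5/2 → posterior Normal(-215/194, 30/97)
obs 7: x=0 → posterior Normal(-215/218, 30/109)
obs 8: x=8 → posterior Normal(-23/242, 30/121)
obs 9: x=-10 → posterior Normal(-263/266, 30/133)
obs 10: x=9/4 → posterior Normal(-209/290, 6/29)
obs 11: x=-2 → posterior Normal(-257/314, 30/157)
obs 12: x=-2 → posterior Normal(-305/338, 30/169)
obs 13: x=-3/2 → posterior Normal(-341/362, 30/181)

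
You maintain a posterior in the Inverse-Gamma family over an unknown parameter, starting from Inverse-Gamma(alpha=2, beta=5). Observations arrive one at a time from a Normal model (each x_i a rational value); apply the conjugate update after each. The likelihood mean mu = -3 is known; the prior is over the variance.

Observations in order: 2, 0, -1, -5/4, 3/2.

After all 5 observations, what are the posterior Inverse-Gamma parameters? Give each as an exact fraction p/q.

alpha=9/2, beta=1141/32

obs 1: x=2 → posterior Inverse-Gamma(5/2, 35/2)
obs 2: x=0 → posterior Inverse-Gamma(3, 22)
obs 3: x=-1 → posterior Inverse-Gamma(7/2, 24)
obs 4: x=-5/4 → posterior Inverse-Gamma(4, 817/32)
obs 5: x=3/2 → posterior Inverse-Gamma(9/2, 1141/32)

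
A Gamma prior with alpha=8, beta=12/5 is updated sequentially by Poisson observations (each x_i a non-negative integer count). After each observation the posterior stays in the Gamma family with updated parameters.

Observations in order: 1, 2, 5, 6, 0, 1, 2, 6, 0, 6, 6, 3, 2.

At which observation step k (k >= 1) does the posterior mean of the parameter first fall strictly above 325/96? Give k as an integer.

obs 1: x=1 → posterior Gamma(9, 17/5)
obs 2: x=2 → posterior Gamma(11, 22/5)
obs 3: x=5 → posterior Gamma(16, 27/5)
obs 4: x=6 → posterior Gamma(22, 32/5)
obs 5: x=0 → posterior Gamma(22, 37/5)
obs 6: x=1 → posterior Gamma(23, 42/5)
obs 7: x=2 → posterior Gamma(25, 47/5)
obs 8: x=6 → posterior Gamma(31, 52/5)
obs 9: x=0 → posterior Gamma(31, 57/5)
obs 10: x=6 → posterior Gamma(37, 62/5)
obs 11: x=6 → posterior Gamma(43, 67/5)
obs 12: x=3 → posterior Gamma(46, 72/5)
obs 13: x=2 → posterior Gamma(48, 77/5)

k = 4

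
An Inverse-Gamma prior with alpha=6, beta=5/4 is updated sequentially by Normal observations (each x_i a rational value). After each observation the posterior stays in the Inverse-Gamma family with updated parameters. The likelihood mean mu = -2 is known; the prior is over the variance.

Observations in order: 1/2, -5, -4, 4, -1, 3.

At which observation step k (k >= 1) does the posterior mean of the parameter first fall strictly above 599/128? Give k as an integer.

obs 1: x=1/2 → posterior Inverse-Gamma(13/2, 35/8)
obs 2: x=-5 → posterior Inverse-Gamma(7, 71/8)
obs 3: x=-4 → posterior Inverse-Gamma(15/2, 87/8)
obs 4: x=4 → posterior Inverse-Gamma(8, 231/8)
obs 5: x=-1 → posterior Inverse-Gamma(17/2, 235/8)
obs 6: x=3 → posterior Inverse-Gamma(9, 335/8)

k = 6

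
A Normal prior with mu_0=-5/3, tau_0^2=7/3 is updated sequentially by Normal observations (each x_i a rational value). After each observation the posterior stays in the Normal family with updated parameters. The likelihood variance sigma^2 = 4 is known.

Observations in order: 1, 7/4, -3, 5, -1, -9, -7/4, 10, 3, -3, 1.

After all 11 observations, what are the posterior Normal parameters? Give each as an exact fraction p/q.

obs 1: x=1 → posterior Normal(-13/19, 28/19)
obs 2: x=7/4 → posterior Normal(-3/104, 14/13)
obs 3: x=-3 → posterior Normal(-29/44, 28/33)
obs 4: x=5 → posterior Normal(53/160, 7/10)
obs 5: x=-1 → posterior Normal(25/188, 28/47)
obs 6: x=-9 → posterior Normal(-227/216, 14/27)
obs 7: x=-7/4 → posterior Normal(-69/61, 28/61)
obs 8: x=10 → posterior Normal(1/68, 7/17)
obs 9: x=3 → posterior Normal(22/75, 28/75)
obs 10: x=-3 → posterior Normal(1/82, 14/41)
obs 11: x=1 → posterior Normal(8/89, 28/89)

mu_0=8/89, tau_0^2=28/89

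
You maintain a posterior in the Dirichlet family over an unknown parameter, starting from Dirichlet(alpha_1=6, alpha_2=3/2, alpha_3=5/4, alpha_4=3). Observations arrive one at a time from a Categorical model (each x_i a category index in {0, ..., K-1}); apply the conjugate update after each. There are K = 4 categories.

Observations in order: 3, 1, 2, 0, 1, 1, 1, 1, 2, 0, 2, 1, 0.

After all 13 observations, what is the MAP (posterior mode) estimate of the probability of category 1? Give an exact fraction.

obs 1: x=3 → posterior Dirichlet(6, 3/2, 5/4, 4)
obs 2: x=1 → posterior Dirichlet(6, 5/2, 5/4, 4)
obs 3: x=2 → posterior Dirichlet(6, 5/2, 9/4, 4)
obs 4: x=0 → posterior Dirichlet(7, 5/2, 9/4, 4)
obs 5: x=1 → posterior Dirichlet(7, 7/2, 9/4, 4)
obs 6: x=1 → posterior Dirichlet(7, 9/2, 9/4, 4)
obs 7: x=1 → posterior Dirichlet(7, 11/2, 9/4, 4)
obs 8: x=1 → posterior Dirichlet(7, 13/2, 9/4, 4)
obs 9: x=2 → posterior Dirichlet(7, 13/2, 13/4, 4)
obs 10: x=0 → posterior Dirichlet(8, 13/2, 13/4, 4)
obs 11: x=2 → posterior Dirichlet(8, 13/2, 17/4, 4)
obs 12: x=1 → posterior Dirichlet(8, 15/2, 17/4, 4)
obs 13: x=0 → posterior Dirichlet(9, 15/2, 17/4, 4)

26/83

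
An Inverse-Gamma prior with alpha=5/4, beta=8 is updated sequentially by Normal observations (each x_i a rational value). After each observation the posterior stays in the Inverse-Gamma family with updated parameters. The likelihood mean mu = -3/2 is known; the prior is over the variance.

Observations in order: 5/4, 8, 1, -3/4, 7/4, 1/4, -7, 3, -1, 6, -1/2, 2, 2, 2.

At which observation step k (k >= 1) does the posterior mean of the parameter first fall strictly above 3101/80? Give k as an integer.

obs 1: x=5/4 → posterior Inverse-Gamma(7/4, 377/32)
obs 2: x=8 → posterior Inverse-Gamma(9/4, 1821/32)
obs 3: x=1 → posterior Inverse-Gamma(11/4, 1921/32)
obs 4: x=-3/4 → posterior Inverse-Gamma(13/4, 965/16)
obs 5: x=7/4 → posterior Inverse-Gamma(15/4, 2099/32)
obs 6: x=1/4 → posterior Inverse-Gamma(17/4, 537/8)
obs 7: x=-7 → posterior Inverse-Gamma(19/4, 329/4)
obs 8: x=3 → posterior Inverse-Gamma(21/4, 739/8)
obs 9: x=-1 → posterior Inverse-Gamma(23/4, 185/2)
obs 10: x=6 → posterior Inverse-Gamma(25/4, 965/8)
obs 11: x=-1/2 → posterior Inverse-Gamma(27/4, 969/8)
obs 12: x=2 → posterior Inverse-Gamma(29/4, 509/4)
obs 13: x=2 → posterior Inverse-Gamma(31/4, 1067/8)
obs 14: x=2 → posterior Inverse-Gamma(33/4, 279/2)

k = 2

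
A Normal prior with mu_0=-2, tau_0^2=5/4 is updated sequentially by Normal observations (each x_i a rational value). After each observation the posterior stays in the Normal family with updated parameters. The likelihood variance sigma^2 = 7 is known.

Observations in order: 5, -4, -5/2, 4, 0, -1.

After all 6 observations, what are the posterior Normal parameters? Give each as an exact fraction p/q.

mu_0=-97/116, tau_0^2=35/58

obs 1: x=5 → posterior Normal(-31/33, 35/33)
obs 2: x=-4 → posterior Normal(-51/38, 35/38)
obs 3: x=-5/2 → posterior Normal(-127/86, 35/43)
obs 4: x=4 → posterior Normal(-29/32, 35/48)
obs 5: x=0 → posterior Normal(-87/106, 35/53)
obs 6: x=-1 → posterior Normal(-97/116, 35/58)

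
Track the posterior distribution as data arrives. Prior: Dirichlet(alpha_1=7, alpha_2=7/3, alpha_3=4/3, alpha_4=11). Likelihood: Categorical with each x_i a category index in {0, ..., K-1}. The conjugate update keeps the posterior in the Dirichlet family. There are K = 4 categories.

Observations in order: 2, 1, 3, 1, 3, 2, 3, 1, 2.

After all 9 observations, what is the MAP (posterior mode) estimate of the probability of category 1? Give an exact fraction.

obs 1: x=2 → posterior Dirichlet(7, 7/3, 7/3, 11)
obs 2: x=1 → posterior Dirichlet(7, 10/3, 7/3, 11)
obs 3: x=3 → posterior Dirichlet(7, 10/3, 7/3, 12)
obs 4: x=1 → posterior Dirichlet(7, 13/3, 7/3, 12)
obs 5: x=3 → posterior Dirichlet(7, 13/3, 7/3, 13)
obs 6: x=2 → posterior Dirichlet(7, 13/3, 10/3, 13)
obs 7: x=3 → posterior Dirichlet(7, 13/3, 10/3, 14)
obs 8: x=1 → posterior Dirichlet(7, 16/3, 10/3, 14)
obs 9: x=2 → posterior Dirichlet(7, 16/3, 13/3, 14)

13/80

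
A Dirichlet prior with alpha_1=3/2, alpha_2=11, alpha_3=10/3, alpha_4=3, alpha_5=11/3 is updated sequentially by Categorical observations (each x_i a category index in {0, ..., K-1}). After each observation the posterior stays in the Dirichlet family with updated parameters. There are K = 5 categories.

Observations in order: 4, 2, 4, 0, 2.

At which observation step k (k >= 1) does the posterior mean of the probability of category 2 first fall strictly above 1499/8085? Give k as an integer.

obs 1: x=4 → posterior Dirichlet(3/2, 11, 10/3, 3, 14/3)
obs 2: x=2 → posterior Dirichlet(3/2, 11, 13/3, 3, 14/3)
obs 3: x=4 → posterior Dirichlet(3/2, 11, 13/3, 3, 17/3)
obs 4: x=0 → posterior Dirichlet(5/2, 11, 13/3, 3, 17/3)
obs 5: x=2 → posterior Dirichlet(5/2, 11, 16/3, 3, 17/3)

k = 5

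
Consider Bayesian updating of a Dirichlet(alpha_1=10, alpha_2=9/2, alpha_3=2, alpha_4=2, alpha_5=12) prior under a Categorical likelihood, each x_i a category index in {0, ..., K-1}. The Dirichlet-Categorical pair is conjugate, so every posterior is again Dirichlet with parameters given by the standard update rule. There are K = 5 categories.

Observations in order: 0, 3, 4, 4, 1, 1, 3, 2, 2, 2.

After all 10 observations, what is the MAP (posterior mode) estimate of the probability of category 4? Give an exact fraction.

obs 1: x=0 → posterior Dirichlet(11, 9/2, 2, 2, 12)
obs 2: x=3 → posterior Dirichlet(11, 9/2, 2, 3, 12)
obs 3: x=4 → posterior Dirichlet(11, 9/2, 2, 3, 13)
obs 4: x=4 → posterior Dirichlet(11, 9/2, 2, 3, 14)
obs 5: x=1 → posterior Dirichlet(11, 11/2, 2, 3, 14)
obs 6: x=1 → posterior Dirichlet(11, 13/2, 2, 3, 14)
obs 7: x=3 → posterior Dirichlet(11, 13/2, 2, 4, 14)
obs 8: x=2 → posterior Dirichlet(11, 13/2, 3, 4, 14)
obs 9: x=2 → posterior Dirichlet(11, 13/2, 4, 4, 14)
obs 10: x=2 → posterior Dirichlet(11, 13/2, 5, 4, 14)

26/71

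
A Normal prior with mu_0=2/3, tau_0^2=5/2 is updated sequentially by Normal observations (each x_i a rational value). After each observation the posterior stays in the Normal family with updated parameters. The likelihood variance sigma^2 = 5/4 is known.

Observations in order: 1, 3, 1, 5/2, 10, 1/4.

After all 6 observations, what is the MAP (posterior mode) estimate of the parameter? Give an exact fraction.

obs 1: x=1 → posterior Normal(8/9, 5/6)
obs 2: x=3 → posterior Normal(26/15, 1/2)
obs 3: x=1 → posterior Normal(32/21, 5/14)
obs 4: x=5/2 → posterior Normal(47/27, 5/18)
obs 5: x=10 → posterior Normal(107/33, 5/22)
obs 6: x=1/4 → posterior Normal(217/78, 5/26)

217/78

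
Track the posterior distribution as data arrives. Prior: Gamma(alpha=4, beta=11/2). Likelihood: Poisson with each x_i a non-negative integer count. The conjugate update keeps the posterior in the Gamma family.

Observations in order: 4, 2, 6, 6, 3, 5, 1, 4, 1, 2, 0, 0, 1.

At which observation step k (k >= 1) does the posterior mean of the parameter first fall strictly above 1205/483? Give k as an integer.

k = 6

obs 1: x=4 → posterior Gamma(8, 13/2)
obs 2: x=2 → posterior Gamma(10, 15/2)
obs 3: x=6 → posterior Gamma(16, 17/2)
obs 4: x=6 → posterior Gamma(22, 19/2)
obs 5: x=3 → posterior Gamma(25, 21/2)
obs 6: x=5 → posterior Gamma(30, 23/2)
obs 7: x=1 → posterior Gamma(31, 25/2)
obs 8: x=4 → posterior Gamma(35, 27/2)
obs 9: x=1 → posterior Gamma(36, 29/2)
obs 10: x=2 → posterior Gamma(38, 31/2)
obs 11: x=0 → posterior Gamma(38, 33/2)
obs 12: x=0 → posterior Gamma(38, 35/2)
obs 13: x=1 → posterior Gamma(39, 37/2)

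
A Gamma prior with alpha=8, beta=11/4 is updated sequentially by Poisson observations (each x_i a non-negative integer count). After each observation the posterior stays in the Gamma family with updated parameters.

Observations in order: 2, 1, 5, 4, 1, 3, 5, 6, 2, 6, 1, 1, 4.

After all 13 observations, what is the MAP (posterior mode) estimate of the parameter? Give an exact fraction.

64/21

obs 1: x=2 → posterior Gamma(10, 15/4)
obs 2: x=1 → posterior Gamma(11, 19/4)
obs 3: x=5 → posterior Gamma(16, 23/4)
obs 4: x=4 → posterior Gamma(20, 27/4)
obs 5: x=1 → posterior Gamma(21, 31/4)
obs 6: x=3 → posterior Gamma(24, 35/4)
obs 7: x=5 → posterior Gamma(29, 39/4)
obs 8: x=6 → posterior Gamma(35, 43/4)
obs 9: x=2 → posterior Gamma(37, 47/4)
obs 10: x=6 → posterior Gamma(43, 51/4)
obs 11: x=1 → posterior Gamma(44, 55/4)
obs 12: x=1 → posterior Gamma(45, 59/4)
obs 13: x=4 → posterior Gamma(49, 63/4)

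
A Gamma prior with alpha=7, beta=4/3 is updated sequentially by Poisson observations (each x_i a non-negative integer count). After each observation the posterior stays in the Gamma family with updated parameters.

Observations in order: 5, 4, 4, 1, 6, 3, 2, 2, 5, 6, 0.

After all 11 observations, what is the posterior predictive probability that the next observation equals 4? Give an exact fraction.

29216676056478463157594598318105158814748464943355223951567962693898913914693/158456325028528675187087900672000000000000000000000000000000000000000000000000

obs 1: x=5 → posterior Gamma(12, 7/3)
obs 2: x=4 → posterior Gamma(16, 10/3)
obs 3: x=4 → posterior Gamma(20, 13/3)
obs 4: x=1 → posterior Gamma(21, 16/3)
obs 5: x=6 → posterior Gamma(27, 19/3)
obs 6: x=3 → posterior Gamma(30, 22/3)
obs 7: x=2 → posterior Gamma(32, 25/3)
obs 8: x=2 → posterior Gamma(34, 28/3)
obs 9: x=5 → posterior Gamma(39, 31/3)
obs 10: x=6 → posterior Gamma(45, 34/3)
obs 11: x=0 → posterior Gamma(45, 37/3)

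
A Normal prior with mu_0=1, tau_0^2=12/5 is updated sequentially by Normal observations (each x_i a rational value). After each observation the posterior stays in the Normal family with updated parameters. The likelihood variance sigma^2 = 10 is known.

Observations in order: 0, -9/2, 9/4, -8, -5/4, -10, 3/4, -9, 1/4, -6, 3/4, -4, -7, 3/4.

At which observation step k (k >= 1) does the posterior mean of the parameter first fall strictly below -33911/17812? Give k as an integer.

obs 1: x=0 → posterior Normal(25/31, 60/31)
obs 2: x=-9/2 → posterior Normal(-2/37, 60/37)
obs 3: x=9/4 → posterior Normal(23/86, 60/43)
obs 4: x=-8 → posterior Normal(-73/98, 60/49)
obs 5: x=-5/4 → posterior Normal(-4/5, 12/11)
obs 6: x=-10 → posterior Normal(-104/61, 60/61)
obs 7: x=3/4 → posterior Normal(-199/134, 60/67)
obs 8: x=-9 → posterior Normal(-307/146, 60/73)
obs 9: x=1/4 → posterior Normal(-152/79, 60/79)
obs 10: x=-6 → posterior Normal(-188/85, 12/17)
obs 11: x=3/4 → posterior Normal(-367/182, 60/91)
obs 12: x=-4 → posterior Normal(-415/194, 60/97)
obs 13: x=-7 → posterior Normal(-499/206, 60/103)
obs 14: x=3/4 → posterior Normal(-245/109, 60/109)

k = 8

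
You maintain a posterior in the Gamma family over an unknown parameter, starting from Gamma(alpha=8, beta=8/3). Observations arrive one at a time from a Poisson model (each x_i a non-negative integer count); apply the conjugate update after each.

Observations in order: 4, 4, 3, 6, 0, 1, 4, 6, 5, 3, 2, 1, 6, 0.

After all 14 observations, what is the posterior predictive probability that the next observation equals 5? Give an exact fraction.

obs 1: x=4 → posterior Gamma(12, 11/3)
obs 2: x=4 → posterior Gamma(16, 14/3)
obs 3: x=3 → posterior Gamma(19, 17/3)
obs 4: x=6 → posterior Gamma(25, 20/3)
obs 5: x=0 → posterior Gamma(25, 23/3)
obs 6: x=1 → posterior Gamma(26, 26/3)
obs 7: x=4 → posterior Gamma(30, 29/3)
obs 8: x=6 → posterior Gamma(36, 32/3)
obs 9: x=5 → posterior Gamma(41, 35/3)
obs 10: x=3 → posterior Gamma(44, 38/3)
obs 11: x=2 → posterior Gamma(46, 41/3)
obs 12: x=1 → posterior Gamma(47, 44/3)
obs 13: x=6 → posterior Gamma(53, 47/3)
obs 14: x=0 → posterior Gamma(53, 50/3)

21313490972119097932591103017330169677734375000000000000000000000000000000000000000000000000000000/192187247665996574649784037172362454714203359776284604056391689607813402008808263104318930651299413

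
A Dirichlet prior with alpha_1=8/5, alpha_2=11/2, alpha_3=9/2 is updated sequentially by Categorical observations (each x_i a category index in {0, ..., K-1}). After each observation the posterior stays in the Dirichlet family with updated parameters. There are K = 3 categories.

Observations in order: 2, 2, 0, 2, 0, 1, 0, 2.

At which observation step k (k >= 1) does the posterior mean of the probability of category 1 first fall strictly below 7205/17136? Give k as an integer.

k = 2

obs 1: x=2 → posterior Dirichlet(8/5, 11/2, 11/2)
obs 2: x=2 → posterior Dirichlet(8/5, 11/2, 13/2)
obs 3: x=0 → posterior Dirichlet(13/5, 11/2, 13/2)
obs 4: x=2 → posterior Dirichlet(13/5, 11/2, 15/2)
obs 5: x=0 → posterior Dirichlet(18/5, 11/2, 15/2)
obs 6: x=1 → posterior Dirichlet(18/5, 13/2, 15/2)
obs 7: x=0 → posterior Dirichlet(23/5, 13/2, 15/2)
obs 8: x=2 → posterior Dirichlet(23/5, 13/2, 17/2)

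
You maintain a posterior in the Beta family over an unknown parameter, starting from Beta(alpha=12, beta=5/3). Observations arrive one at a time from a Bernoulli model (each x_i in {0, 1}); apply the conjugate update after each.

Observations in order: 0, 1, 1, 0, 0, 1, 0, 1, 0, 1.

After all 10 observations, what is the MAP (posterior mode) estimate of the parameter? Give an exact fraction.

48/65

obs 1: x=0 → posterior Beta(12, 8/3)
obs 2: x=1 → posterior Beta(13, 8/3)
obs 3: x=1 → posterior Beta(14, 8/3)
obs 4: x=0 → posterior Beta(14, 11/3)
obs 5: x=0 → posterior Beta(14, 14/3)
obs 6: x=1 → posterior Beta(15, 14/3)
obs 7: x=0 → posterior Beta(15, 17/3)
obs 8: x=1 → posterior Beta(16, 17/3)
obs 9: x=0 → posterior Beta(16, 20/3)
obs 10: x=1 → posterior Beta(17, 20/3)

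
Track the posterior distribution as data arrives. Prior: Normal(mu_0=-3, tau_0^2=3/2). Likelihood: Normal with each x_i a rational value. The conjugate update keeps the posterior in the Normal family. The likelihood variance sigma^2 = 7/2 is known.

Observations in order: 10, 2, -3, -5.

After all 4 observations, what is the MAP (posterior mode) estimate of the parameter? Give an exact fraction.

-9/19

obs 1: x=10 → posterior Normal(9/10, 21/20)
obs 2: x=2 → posterior Normal(15/13, 21/26)
obs 3: x=-3 → posterior Normal(3/8, 21/32)
obs 4: x=-5 → posterior Normal(-9/19, 21/38)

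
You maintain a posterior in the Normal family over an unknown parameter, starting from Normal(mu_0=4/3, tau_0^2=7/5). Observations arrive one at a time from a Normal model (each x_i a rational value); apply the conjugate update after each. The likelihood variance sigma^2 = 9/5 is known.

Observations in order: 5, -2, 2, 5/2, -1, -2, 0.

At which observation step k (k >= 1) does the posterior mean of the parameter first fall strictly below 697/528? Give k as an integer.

k = 5

obs 1: x=5 → posterior Normal(47/16, 63/80)
obs 2: x=-2 → posterior Normal(33/23, 63/115)
obs 3: x=2 → posterior Normal(47/30, 21/50)
obs 4: x=5/2 → posterior Normal(129/74, 63/185)
obs 5: x=-1 → posterior Normal(115/88, 63/220)
obs 6: x=-2 → posterior Normal(29/34, 21/85)
obs 7: x=0 → posterior Normal(3/4, 63/290)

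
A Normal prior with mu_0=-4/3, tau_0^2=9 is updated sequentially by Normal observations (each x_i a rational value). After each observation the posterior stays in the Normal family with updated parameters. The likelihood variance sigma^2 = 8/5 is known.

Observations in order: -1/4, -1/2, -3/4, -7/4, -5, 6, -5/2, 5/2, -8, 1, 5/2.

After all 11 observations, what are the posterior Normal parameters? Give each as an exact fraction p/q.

obs 1: x=-1/4 → posterior Normal(-263/636, 72/53)
obs 2: x=-1/2 → posterior Normal(-533/1176, 36/49)
obs 3: x=-3/4 → posterior Normal(-469/858, 72/143)
obs 4: x=-7/4 → posterior Normal(-1883/2256, 18/47)
obs 5: x=-5 → posterior Normal(-4583/2796, 72/233)
obs 6: x=6 → posterior Normal(-1343/3336, 36/139)
obs 7: x=-5/2 → posterior Normal(-2693/3876, 72/323)
obs 8: x=5/2 → posterior Normal(-1343/4416, 9/46)
obs 9: x=-8 → posterior Normal(-809/708, 72/413)
obs 10: x=1 → posterior Normal(-5123/5496, 36/229)
obs 11: x=5/2 → posterior Normal(-3773/6036, 72/503)

mu_0=-3773/6036, tau_0^2=72/503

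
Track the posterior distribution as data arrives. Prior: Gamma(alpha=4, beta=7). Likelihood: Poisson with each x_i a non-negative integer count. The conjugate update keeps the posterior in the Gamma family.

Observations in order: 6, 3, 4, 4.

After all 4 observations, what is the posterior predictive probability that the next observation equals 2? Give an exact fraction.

obs 1: x=6 → posterior Gamma(10, 8)
obs 2: x=3 → posterior Gamma(13, 9)
obs 3: x=4 → posterior Gamma(17, 10)
obs 4: x=4 → posterior Gamma(21, 11)

569819245707878327793247/2208245755649745670373376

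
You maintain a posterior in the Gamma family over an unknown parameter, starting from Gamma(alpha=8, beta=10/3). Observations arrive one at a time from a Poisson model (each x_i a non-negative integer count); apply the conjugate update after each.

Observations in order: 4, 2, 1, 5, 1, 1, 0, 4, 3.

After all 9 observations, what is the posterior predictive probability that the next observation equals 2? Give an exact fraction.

obs 1: x=4 → posterior Gamma(12, 13/3)
obs 2: x=2 → posterior Gamma(14, 16/3)
obs 3: x=1 → posterior Gamma(15, 19/3)
obs 4: x=5 → posterior Gamma(20, 22/3)
obs 5: x=1 → posterior Gamma(21, 25/3)
obs 6: x=1 → posterior Gamma(22, 28/3)
obs 7: x=0 → posterior Gamma(22, 31/3)
obs 8: x=4 → posterior Gamma(26, 34/3)
obs 9: x=3 → posterior Gamma(29, 37/3)

2352944915065085263702577146282502010437117504091/9223372036854775808000000000000000000000000000000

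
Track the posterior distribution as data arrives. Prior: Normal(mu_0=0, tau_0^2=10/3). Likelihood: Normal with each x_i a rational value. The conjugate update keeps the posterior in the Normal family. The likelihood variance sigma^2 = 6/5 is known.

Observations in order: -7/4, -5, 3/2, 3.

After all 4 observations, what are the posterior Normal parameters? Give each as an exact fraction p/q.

obs 1: x=-7/4 → posterior Normal(-175/136, 15/17)
obs 2: x=-5 → posterior Normal(-675/236, 30/59)
obs 3: x=3/2 → posterior Normal(-25/16, 5/14)
obs 4: x=3 → posterior Normal(-225/436, 30/109)

mu_0=-225/436, tau_0^2=30/109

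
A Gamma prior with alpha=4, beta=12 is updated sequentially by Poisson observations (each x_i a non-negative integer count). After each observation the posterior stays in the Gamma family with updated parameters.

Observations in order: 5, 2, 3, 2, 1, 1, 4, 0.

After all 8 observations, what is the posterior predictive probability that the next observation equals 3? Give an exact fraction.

obs 1: x=5 → posterior Gamma(9, 13)
obs 2: x=2 → posterior Gamma(11, 14)
obs 3: x=3 → posterior Gamma(14, 15)
obs 4: x=2 → posterior Gamma(16, 16)
obs 5: x=1 → posterior Gamma(17, 17)
obs 6: x=1 → posterior Gamma(18, 18)
obs 7: x=4 → posterior Gamma(22, 19)
obs 8: x=0 → posterior Gamma(22, 20)

84892712960000000000000000000000/1136272165922724266740722458520501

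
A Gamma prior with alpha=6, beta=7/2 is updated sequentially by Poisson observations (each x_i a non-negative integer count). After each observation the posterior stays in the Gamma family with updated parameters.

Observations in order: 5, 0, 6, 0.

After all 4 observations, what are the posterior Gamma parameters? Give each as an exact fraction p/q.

obs 1: x=5 → posterior Gamma(11, 9/2)
obs 2: x=0 → posterior Gamma(11, 11/2)
obs 3: x=6 → posterior Gamma(17, 13/2)
obs 4: x=0 → posterior Gamma(17, 15/2)

alpha=17, beta=15/2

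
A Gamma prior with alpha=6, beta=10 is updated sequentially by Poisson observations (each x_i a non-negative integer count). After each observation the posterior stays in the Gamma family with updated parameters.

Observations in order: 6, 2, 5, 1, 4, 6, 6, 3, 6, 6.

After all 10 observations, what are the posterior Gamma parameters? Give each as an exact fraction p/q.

alpha=51, beta=20

obs 1: x=6 → posterior Gamma(12, 11)
obs 2: x=2 → posterior Gamma(14, 12)
obs 3: x=5 → posterior Gamma(19, 13)
obs 4: x=1 → posterior Gamma(20, 14)
obs 5: x=4 → posterior Gamma(24, 15)
obs 6: x=6 → posterior Gamma(30, 16)
obs 7: x=6 → posterior Gamma(36, 17)
obs 8: x=3 → posterior Gamma(39, 18)
obs 9: x=6 → posterior Gamma(45, 19)
obs 10: x=6 → posterior Gamma(51, 20)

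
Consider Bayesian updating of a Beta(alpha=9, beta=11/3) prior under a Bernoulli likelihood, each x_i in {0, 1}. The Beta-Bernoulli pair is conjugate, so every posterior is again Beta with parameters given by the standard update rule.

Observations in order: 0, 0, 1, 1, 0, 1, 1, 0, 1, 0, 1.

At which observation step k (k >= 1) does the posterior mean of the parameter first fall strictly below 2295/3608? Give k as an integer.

k = 2

obs 1: x=0 → posterior Beta(9, 14/3)
obs 2: x=0 → posterior Beta(9, 17/3)
obs 3: x=1 → posterior Beta(10, 17/3)
obs 4: x=1 → posterior Beta(11, 17/3)
obs 5: x=0 → posterior Beta(11, 20/3)
obs 6: x=1 → posterior Beta(12, 20/3)
obs 7: x=1 → posterior Beta(13, 20/3)
obs 8: x=0 → posterior Beta(13, 23/3)
obs 9: x=1 → posterior Beta(14, 23/3)
obs 10: x=0 → posterior Beta(14, 26/3)
obs 11: x=1 → posterior Beta(15, 26/3)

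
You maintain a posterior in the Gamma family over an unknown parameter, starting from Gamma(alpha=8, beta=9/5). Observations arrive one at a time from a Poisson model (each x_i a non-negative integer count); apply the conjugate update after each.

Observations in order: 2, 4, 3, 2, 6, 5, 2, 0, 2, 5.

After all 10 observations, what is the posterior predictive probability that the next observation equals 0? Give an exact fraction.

obs 1: x=2 → posterior Gamma(10, 14/5)
obs 2: x=4 → posterior Gamma(14, 19/5)
obs 3: x=3 → posterior Gamma(17, 24/5)
obs 4: x=2 → posterior Gamma(19, 29/5)
obs 5: x=6 → posterior Gamma(25, 34/5)
obs 6: x=5 → posterior Gamma(30, 39/5)
obs 7: x=2 → posterior Gamma(32, 44/5)
obs 8: x=0 → posterior Gamma(32, 49/5)
obs 9: x=2 → posterior Gamma(34, 54/5)
obs 10: x=5 → posterior Gamma(39, 59/5)

1156720557534747102579042634283844622575996161033536618282741473598739/27606985387162255149739023449108101809804435888681546220650096895197184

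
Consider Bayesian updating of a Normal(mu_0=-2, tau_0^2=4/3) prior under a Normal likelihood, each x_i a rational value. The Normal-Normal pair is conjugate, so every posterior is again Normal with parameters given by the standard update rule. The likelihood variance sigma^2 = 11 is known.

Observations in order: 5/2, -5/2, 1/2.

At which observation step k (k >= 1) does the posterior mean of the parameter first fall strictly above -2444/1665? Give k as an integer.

k = 3

obs 1: x=5/2 → posterior Normal(-56/37, 44/37)
obs 2: x=-5/2 → posterior Normal(-66/41, 44/41)
obs 3: x=1/2 → posterior Normal(-64/45, 44/45)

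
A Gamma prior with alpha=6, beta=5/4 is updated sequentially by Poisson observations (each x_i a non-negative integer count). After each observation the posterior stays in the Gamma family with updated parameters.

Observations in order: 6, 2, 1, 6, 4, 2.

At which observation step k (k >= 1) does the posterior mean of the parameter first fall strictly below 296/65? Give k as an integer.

k = 2

obs 1: x=6 → posterior Gamma(12, 9/4)
obs 2: x=2 → posterior Gamma(14, 13/4)
obs 3: x=1 → posterior Gamma(15, 17/4)
obs 4: x=6 → posterior Gamma(21, 21/4)
obs 5: x=4 → posterior Gamma(25, 25/4)
obs 6: x=2 → posterior Gamma(27, 29/4)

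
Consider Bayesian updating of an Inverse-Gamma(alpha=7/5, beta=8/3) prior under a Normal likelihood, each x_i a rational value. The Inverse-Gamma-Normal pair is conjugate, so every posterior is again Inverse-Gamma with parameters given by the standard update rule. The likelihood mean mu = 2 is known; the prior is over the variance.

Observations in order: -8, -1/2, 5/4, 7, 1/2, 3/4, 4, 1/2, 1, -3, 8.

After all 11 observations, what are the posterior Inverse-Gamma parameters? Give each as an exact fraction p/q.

obs 1: x=-8 → posterior Inverse-Gamma(19/10, 158/3)
obs 2: x=-1/2 → posterior Inverse-Gamma(12/5, 1339/24)
obs 3: x=5/4 → posterior Inverse-Gamma(29/10, 5383/96)
obs 4: x=7 → posterior Inverse-Gamma(17/5, 6583/96)
obs 5: x=1/2 → posterior Inverse-Gamma(39/10, 6691/96)
obs 6: x=3/4 → posterior Inverse-Gamma(22/5, 3383/48)
obs 7: x=4 → posterior Inverse-Gamma(49/10, 3479/48)
obs 8: x=1/2 → posterior Inverse-Gamma(27/5, 3533/48)
obs 9: x=1 → posterior Inverse-Gamma(59/10, 3557/48)
obs 10: x=-3 → posterior Inverse-Gamma(32/5, 4157/48)
obs 11: x=8 → posterior Inverse-Gamma(69/10, 5021/48)

alpha=69/10, beta=5021/48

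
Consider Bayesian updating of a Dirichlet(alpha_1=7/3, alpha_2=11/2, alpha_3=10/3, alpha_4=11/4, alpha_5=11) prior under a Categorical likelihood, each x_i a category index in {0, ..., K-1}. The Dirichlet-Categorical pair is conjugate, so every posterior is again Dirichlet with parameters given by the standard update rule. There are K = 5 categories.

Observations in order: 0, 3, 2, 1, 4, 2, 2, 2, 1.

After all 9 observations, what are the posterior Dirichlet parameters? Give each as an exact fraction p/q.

alpha_1=10/3, alpha_2=15/2, alpha_3=22/3, alpha_4=15/4, alpha_5=12

obs 1: x=0 → posterior Dirichlet(10/3, 11/2, 10/3, 11/4, 11)
obs 2: x=3 → posterior Dirichlet(10/3, 11/2, 10/3, 15/4, 11)
obs 3: x=2 → posterior Dirichlet(10/3, 11/2, 13/3, 15/4, 11)
obs 4: x=1 → posterior Dirichlet(10/3, 13/2, 13/3, 15/4, 11)
obs 5: x=4 → posterior Dirichlet(10/3, 13/2, 13/3, 15/4, 12)
obs 6: x=2 → posterior Dirichlet(10/3, 13/2, 16/3, 15/4, 12)
obs 7: x=2 → posterior Dirichlet(10/3, 13/2, 19/3, 15/4, 12)
obs 8: x=2 → posterior Dirichlet(10/3, 13/2, 22/3, 15/4, 12)
obs 9: x=1 → posterior Dirichlet(10/3, 15/2, 22/3, 15/4, 12)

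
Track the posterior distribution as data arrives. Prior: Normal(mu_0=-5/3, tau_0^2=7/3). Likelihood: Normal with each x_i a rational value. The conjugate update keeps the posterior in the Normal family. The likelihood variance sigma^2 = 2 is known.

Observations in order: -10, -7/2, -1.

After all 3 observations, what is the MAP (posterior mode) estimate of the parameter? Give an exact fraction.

obs 1: x=-10 → posterior Normal(-80/13, 14/13)
obs 2: x=-7/2 → posterior Normal(-209/40, 7/10)
obs 3: x=-1 → posterior Normal(-223/54, 14/27)

-223/54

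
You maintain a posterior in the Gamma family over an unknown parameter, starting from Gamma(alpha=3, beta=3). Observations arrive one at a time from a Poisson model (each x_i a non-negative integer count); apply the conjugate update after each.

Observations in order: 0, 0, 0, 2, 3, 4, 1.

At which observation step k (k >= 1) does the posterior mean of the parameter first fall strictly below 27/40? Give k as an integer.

k = 2

obs 1: x=0 → posterior Gamma(3, 4)
obs 2: x=0 → posterior Gamma(3, 5)
obs 3: x=0 → posterior Gamma(3, 6)
obs 4: x=2 → posterior Gamma(5, 7)
obs 5: x=3 → posterior Gamma(8, 8)
obs 6: x=4 → posterior Gamma(12, 9)
obs 7: x=1 → posterior Gamma(13, 10)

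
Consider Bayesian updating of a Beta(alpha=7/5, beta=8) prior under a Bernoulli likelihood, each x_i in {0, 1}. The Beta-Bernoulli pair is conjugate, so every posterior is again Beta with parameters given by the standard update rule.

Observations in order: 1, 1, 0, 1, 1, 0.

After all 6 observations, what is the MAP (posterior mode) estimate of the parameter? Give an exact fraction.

22/67

obs 1: x=1 → posterior Beta(12/5, 8)
obs 2: x=1 → posterior Beta(17/5, 8)
obs 3: x=0 → posterior Beta(17/5, 9)
obs 4: x=1 → posterior Beta(22/5, 9)
obs 5: x=1 → posterior Beta(27/5, 9)
obs 6: x=0 → posterior Beta(27/5, 10)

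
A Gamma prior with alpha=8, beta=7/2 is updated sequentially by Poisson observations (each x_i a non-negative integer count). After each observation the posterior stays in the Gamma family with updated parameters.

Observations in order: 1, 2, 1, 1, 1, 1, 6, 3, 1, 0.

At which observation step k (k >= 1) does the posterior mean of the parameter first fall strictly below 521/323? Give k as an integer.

obs 1: x=1 → posterior Gamma(9, 9/2)
obs 2: x=2 → posterior Gamma(11, 11/2)
obs 3: x=1 → posterior Gamma(12, 13/2)
obs 4: x=1 → posterior Gamma(13, 15/2)
obs 5: x=1 → posterior Gamma(14, 17/2)
obs 6: x=1 → posterior Gamma(15, 19/2)
obs 7: x=6 → posterior Gamma(21, 21/2)
obs 8: x=3 → posterior Gamma(24, 23/2)
obs 9: x=1 → posterior Gamma(25, 25/2)
obs 10: x=0 → posterior Gamma(25, 27/2)

k = 6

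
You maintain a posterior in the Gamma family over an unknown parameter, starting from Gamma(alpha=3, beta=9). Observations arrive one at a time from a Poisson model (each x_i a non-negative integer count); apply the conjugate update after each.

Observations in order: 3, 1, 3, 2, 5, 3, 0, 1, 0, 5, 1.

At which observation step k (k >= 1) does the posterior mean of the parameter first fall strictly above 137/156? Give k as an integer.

obs 1: x=3 → posterior Gamma(6, 10)
obs 2: x=1 → posterior Gamma(7, 11)
obs 3: x=3 → posterior Gamma(10, 12)
obs 4: x=2 → posterior Gamma(12, 13)
obs 5: x=5 → posterior Gamma(17, 14)
obs 6: x=3 → posterior Gamma(20, 15)
obs 7: x=0 → posterior Gamma(20, 16)
obs 8: x=1 → posterior Gamma(21, 17)
obs 9: x=0 → posterior Gamma(21, 18)
obs 10: x=5 → posterior Gamma(26, 19)
obs 11: x=1 → posterior Gamma(27, 20)

k = 4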